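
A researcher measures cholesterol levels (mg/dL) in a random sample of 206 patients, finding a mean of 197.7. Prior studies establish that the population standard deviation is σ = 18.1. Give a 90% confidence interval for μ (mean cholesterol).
(195.63, 199.77)

z-interval (σ known):
z* = 1.645 for 90% confidence

Margin of error = z* · σ/√n = 1.645 · 18.1/√206 = 2.07

CI: (197.7 - 2.07, 197.7 + 2.07) = (195.63, 199.77)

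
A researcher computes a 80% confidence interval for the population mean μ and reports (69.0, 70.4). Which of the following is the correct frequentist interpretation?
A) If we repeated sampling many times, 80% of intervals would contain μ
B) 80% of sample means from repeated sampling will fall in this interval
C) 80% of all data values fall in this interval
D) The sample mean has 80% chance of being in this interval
A

A) Correct — this is the frequentist long-run coverage interpretation.
B) Wrong — coverage applies to intervals containing μ, not to future x̄ values.
C) Wrong — a CI is about the parameter μ, not individual data values.
D) Wrong — x̄ is observed and sits in the interval by construction.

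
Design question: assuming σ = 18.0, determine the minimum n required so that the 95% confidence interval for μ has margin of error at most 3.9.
n ≥ 82

For margin E ≤ 3.9:
n ≥ (z* · σ / E)²
n ≥ (1.960 · 18.0 / 3.9)²
n ≥ 81.83

Minimum n = 82 (rounding up)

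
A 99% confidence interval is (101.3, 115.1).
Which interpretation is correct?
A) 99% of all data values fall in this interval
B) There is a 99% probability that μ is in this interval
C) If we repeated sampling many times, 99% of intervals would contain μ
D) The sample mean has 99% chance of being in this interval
C

A) Wrong — a CI is about the parameter μ, not individual data values.
B) Wrong — μ is fixed; the randomness lives in the interval, not in μ.
C) Correct — this is the frequentist long-run coverage interpretation.
D) Wrong — x̄ is observed and sits in the interval by construction.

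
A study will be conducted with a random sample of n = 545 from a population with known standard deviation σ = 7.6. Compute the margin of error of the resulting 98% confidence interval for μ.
Margin of error = 0.76

Margin of error = z* · σ/√n
= 2.326 · 7.6/√545
= 2.326 · 7.6/23.3452
= 0.76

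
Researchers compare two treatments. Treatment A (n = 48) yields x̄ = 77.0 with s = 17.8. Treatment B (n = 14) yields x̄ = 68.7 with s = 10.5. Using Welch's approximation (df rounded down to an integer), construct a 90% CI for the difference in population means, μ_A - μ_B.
(1.88, 14.72)

Difference: x̄₁ - x̄₂ = 8.30
SE = √(s₁²/n₁ + s₂²/n₂) = √(17.8²/48 + 10.5²/14) = 3.8047
df = 36.78 → 36 (Welch–Satterthwaite, rounded down)
t* = 1.688

CI: 8.30 ± 1.688 · 3.8047 = 8.30 ± 6.42 = (1.88, 14.72)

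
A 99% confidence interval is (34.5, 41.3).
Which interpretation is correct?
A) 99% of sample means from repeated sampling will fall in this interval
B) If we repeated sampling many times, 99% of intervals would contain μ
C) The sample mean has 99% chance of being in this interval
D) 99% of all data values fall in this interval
B

A) Wrong — coverage applies to intervals containing μ, not to future x̄ values.
B) Correct — this is the frequentist long-run coverage interpretation.
C) Wrong — x̄ is observed and sits in the interval by construction.
D) Wrong — a CI is about the parameter μ, not individual data values.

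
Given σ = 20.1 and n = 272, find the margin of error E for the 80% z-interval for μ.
Margin of error = 1.56

Margin of error = z* · σ/√n
= 1.282 · 20.1/√272
= 1.282 · 20.1/16.4924
= 1.56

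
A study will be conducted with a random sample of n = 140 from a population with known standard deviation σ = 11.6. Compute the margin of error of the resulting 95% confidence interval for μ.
Margin of error = 1.92

Margin of error = z* · σ/√n
= 1.960 · 11.6/√140
= 1.960 · 11.6/11.8322
= 1.92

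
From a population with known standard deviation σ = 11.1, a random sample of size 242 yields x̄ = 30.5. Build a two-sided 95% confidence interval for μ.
(29.10, 31.90)

z-interval (σ known):
z* = 1.960 for 95% confidence

Margin of error = z* · σ/√n = 1.960 · 11.1/√242 = 1.40

CI: (30.5 - 1.40, 30.5 + 1.40) = (29.10, 31.90)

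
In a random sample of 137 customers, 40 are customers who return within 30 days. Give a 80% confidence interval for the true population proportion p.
(0.242, 0.342)

Proportion CI:
p̂ = 40/137 = 0.29197
SE = √(p̂(1-p̂)/n) = √(0.29197 · 0.70803 / 137) = 0.03884

z* = 1.282
Margin = z* · SE = 1.282 · 0.03884 = 0.0498

CI: 0.29197 ± 0.0498 = (0.242, 0.342)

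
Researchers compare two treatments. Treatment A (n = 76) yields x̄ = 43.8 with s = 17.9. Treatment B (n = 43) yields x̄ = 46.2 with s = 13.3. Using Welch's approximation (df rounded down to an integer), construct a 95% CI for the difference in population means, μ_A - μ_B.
(-8.12, 3.32)

Difference: x̄₁ - x̄₂ = -2.40
SE = √(s₁²/n₁ + s₂²/n₂) = √(17.9²/76 + 13.3²/43) = 2.8861
df = 108.43 → 108 (Welch–Satterthwaite, rounded down)
t* = 1.982

CI: -2.40 ± 1.982 · 2.8861 = -2.40 ± 5.72 = (-8.12, 3.32)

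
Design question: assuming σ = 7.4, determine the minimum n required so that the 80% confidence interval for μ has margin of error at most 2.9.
n ≥ 11

For margin E ≤ 2.9:
n ≥ (z* · σ / E)²
n ≥ (1.282 · 7.4 / 2.9)²
n ≥ 10.70

Minimum n = 11 (rounding up)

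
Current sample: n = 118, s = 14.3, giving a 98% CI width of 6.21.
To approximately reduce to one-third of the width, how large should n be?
n ≈ 1062

CI width ∝ 1/√n
To reduce width by factor 3, need √n to grow by 3 → need 3² = 9 times as many samples.

Current: n = 118, width = 6.21
New: n = 1062, width ≈ 2.04

Width reduced by factor of 6.21/2.04 = 3.04.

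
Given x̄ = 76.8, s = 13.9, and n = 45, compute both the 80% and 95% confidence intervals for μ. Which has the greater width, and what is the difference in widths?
95% CI is wider by 2.96

df = 44
80% CI: t* = 1.301, (74.10, 79.50), width = 2 · t* · s/√n = 5.39
95% CI: t* = 2.015, (72.62, 80.98), width = 2 · t* · s/√n = 8.35

The 95% CI is wider by 8.35 - 5.39 = 2.96.
Higher confidence requires a wider interval.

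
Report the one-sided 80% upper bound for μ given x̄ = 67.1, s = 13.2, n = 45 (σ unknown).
μ ≤ 68.77

Upper bound (one-sided):
t* = 0.850 (one-sided for 80%)
Upper bound = x̄ + t* · s/√n = 67.1 + 0.850 · 13.2/√45 = 68.77

We are 80% confident that μ ≤ 68.77.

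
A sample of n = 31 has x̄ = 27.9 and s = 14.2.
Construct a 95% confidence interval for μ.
(22.69, 33.11)

t-interval (σ unknown):
df = n - 1 = 30
t* = 2.042 for 95% confidence

Margin of error = t* · s/√n = 2.042 · 14.2/√31 = 5.21

CI: (22.69, 33.11)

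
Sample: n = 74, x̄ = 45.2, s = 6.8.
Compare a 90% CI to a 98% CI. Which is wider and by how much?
98% CI is wider by 1.13

df = 73
90% CI: t* = 1.666, (43.88, 46.52), width = 2 · t* · s/√n = 2.63
98% CI: t* = 2.379, (43.32, 47.08), width = 2 · t* · s/√n = 3.76

The 98% CI is wider by 3.76 - 2.63 = 1.13.
Higher confidence requires a wider interval.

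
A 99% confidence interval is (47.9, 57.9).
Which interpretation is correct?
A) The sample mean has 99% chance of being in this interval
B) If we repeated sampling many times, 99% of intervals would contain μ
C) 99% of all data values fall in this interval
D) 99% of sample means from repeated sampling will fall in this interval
B

A) Wrong — x̄ is observed and sits in the interval by construction.
B) Correct — this is the frequentist long-run coverage interpretation.
C) Wrong — a CI is about the parameter μ, not individual data values.
D) Wrong — coverage applies to intervals containing μ, not to future x̄ values.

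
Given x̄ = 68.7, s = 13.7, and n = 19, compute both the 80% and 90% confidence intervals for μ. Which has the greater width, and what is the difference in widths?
90% CI is wider by 2.54

df = 18
80% CI: t* = 1.330, (64.52, 72.88), width = 2 · t* · s/√n = 8.36
90% CI: t* = 1.734, (63.25, 74.15), width = 2 · t* · s/√n = 10.90

The 90% CI is wider by 10.90 - 8.36 = 2.54.
Higher confidence requires a wider interval.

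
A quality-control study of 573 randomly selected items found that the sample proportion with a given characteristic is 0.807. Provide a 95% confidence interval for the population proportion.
(0.775, 0.839)

Proportion CI:
SE = √(p̂(1-p̂)/n) = √(0.807 · 0.193 / 573) = 0.01649

z* = 1.960
Margin = z* · SE = 1.960 · 0.01649 = 0.0323

CI: 0.807 ± 0.0323 = (0.775, 0.839)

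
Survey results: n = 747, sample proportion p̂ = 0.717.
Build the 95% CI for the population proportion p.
(0.685, 0.749)

Proportion CI:
SE = √(p̂(1-p̂)/n) = √(0.717 · 0.283 / 747) = 0.01648

z* = 1.960
Margin = z* · SE = 1.960 · 0.01648 = 0.0323

CI: 0.717 ± 0.0323 = (0.685, 0.749)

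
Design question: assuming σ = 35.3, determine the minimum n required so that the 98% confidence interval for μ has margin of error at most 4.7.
n ≥ 306

For margin E ≤ 4.7:
n ≥ (z* · σ / E)²
n ≥ (2.326 · 35.3 / 4.7)²
n ≥ 305.19

Minimum n = 306 (rounding up)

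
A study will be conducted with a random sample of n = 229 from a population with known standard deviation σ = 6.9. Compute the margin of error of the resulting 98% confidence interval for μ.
Margin of error = 1.06

Margin of error = z* · σ/√n
= 2.326 · 6.9/√229
= 2.326 · 6.9/15.1327
= 1.06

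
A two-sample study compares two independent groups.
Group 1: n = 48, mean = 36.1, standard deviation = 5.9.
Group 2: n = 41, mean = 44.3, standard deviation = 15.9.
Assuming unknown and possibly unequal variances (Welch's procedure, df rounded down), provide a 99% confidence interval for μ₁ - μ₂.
(-15.24, -1.16)

Difference: x̄₁ - x̄₂ = -8.20
SE = √(s₁²/n₁ + s₂²/n₂) = √(5.9²/48 + 15.9²/41) = 2.6251
df = 49.38 → 49 (Welch–Satterthwaite, rounded down)
t* = 2.680

CI: -8.20 ± 2.680 · 2.6251 = -8.20 ± 7.04 = (-15.24, -1.16)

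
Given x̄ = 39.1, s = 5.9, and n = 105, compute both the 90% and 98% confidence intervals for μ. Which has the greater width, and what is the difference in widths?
98% CI is wider by 0.81

df = 104
90% CI: t* = 1.660, (38.14, 40.06), width = 2 · t* · s/√n = 1.91
98% CI: t* = 2.363, (37.74, 40.46), width = 2 · t* · s/√n = 2.72

The 98% CI is wider by 2.72 - 1.91 = 0.81.
Higher confidence requires a wider interval.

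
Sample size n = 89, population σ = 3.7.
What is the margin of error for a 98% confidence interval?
Margin of error = 0.91

Margin of error = z* · σ/√n
= 2.326 · 3.7/√89
= 2.326 · 3.7/9.4340
= 0.91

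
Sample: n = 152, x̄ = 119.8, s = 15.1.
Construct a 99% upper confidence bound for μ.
μ ≤ 122.68

Upper bound (one-sided):
t* = 2.351 (one-sided for 99%)
Upper bound = x̄ + t* · s/√n = 119.8 + 2.351 · 15.1/√152 = 122.68

We are 99% confident that μ ≤ 122.68.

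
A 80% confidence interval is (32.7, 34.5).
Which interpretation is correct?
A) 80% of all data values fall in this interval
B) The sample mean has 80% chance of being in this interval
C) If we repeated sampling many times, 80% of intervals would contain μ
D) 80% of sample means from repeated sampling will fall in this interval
C

A) Wrong — a CI is about the parameter μ, not individual data values.
B) Wrong — x̄ is observed and sits in the interval by construction.
C) Correct — this is the frequentist long-run coverage interpretation.
D) Wrong — coverage applies to intervals containing μ, not to future x̄ values.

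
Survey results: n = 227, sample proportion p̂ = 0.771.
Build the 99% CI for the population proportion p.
(0.699, 0.843)

Proportion CI:
SE = √(p̂(1-p̂)/n) = √(0.771 · 0.229 / 227) = 0.02789

z* = 2.576
Margin = z* · SE = 2.576 · 0.02789 = 0.0718

CI: 0.771 ± 0.0718 = (0.699, 0.843)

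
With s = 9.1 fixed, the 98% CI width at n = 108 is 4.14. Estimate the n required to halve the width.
n ≈ 432

CI width ∝ 1/√n
To reduce width by factor 2, need √n to grow by 2 → need 2² = 4 times as many samples.

Current: n = 108, width = 4.14
New: n = 432, width ≈ 2.04

Width reduced by factor of 4.14/2.04 = 2.03.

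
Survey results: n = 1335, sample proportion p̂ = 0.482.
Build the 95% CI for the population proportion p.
(0.455, 0.509)

Proportion CI:
SE = √(p̂(1-p̂)/n) = √(0.482 · 0.518 / 1335) = 0.01368

z* = 1.960
Margin = z* · SE = 1.960 · 0.01368 = 0.0268

CI: 0.482 ± 0.0268 = (0.455, 0.509)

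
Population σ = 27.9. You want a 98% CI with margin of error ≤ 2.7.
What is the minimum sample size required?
n ≥ 578

For margin E ≤ 2.7:
n ≥ (z* · σ / E)²
n ≥ (2.326 · 27.9 / 2.7)²
n ≥ 577.70

Minimum n = 578 (rounding up)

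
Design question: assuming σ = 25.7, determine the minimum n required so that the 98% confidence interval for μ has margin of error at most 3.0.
n ≥ 398

For margin E ≤ 3.0:
n ≥ (z* · σ / E)²
n ≥ (2.326 · 25.7 / 3.0)²
n ≥ 397.05

Minimum n = 398 (rounding up)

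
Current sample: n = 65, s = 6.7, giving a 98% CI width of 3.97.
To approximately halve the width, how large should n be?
n ≈ 260

CI width ∝ 1/√n
To reduce width by factor 2, need √n to grow by 2 → need 2² = 4 times as many samples.

Current: n = 65, width = 3.97
New: n = 260, width ≈ 1.95

Width reduced by factor of 3.97/1.95 = 2.04.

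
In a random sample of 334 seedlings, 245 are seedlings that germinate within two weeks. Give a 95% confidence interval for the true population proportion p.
(0.686, 0.781)

Proportion CI:
p̂ = 245/334 = 0.73353
SE = √(p̂(1-p̂)/n) = √(0.73353 · 0.26647 / 334) = 0.02419

z* = 1.960
Margin = z* · SE = 1.960 · 0.02419 = 0.0474

CI: 0.73353 ± 0.0474 = (0.686, 0.781)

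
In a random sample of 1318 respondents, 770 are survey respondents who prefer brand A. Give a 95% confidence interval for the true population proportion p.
(0.558, 0.611)

Proportion CI:
p̂ = 770/1318 = 0.58422
SE = √(p̂(1-p̂)/n) = √(0.58422 · 0.41578 / 1318) = 0.01358

z* = 1.960
Margin = z* · SE = 1.960 · 0.01358 = 0.0266

CI: 0.58422 ± 0.0266 = (0.558, 0.611)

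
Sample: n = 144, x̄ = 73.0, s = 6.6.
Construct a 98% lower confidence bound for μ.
μ ≥ 71.86

Lower bound (one-sided):
t* = 2.073 (one-sided for 98%)
Lower bound = x̄ - t* · s/√n = 73.0 - 2.073 · 6.6/√144 = 71.86

We are 98% confident that μ ≥ 71.86.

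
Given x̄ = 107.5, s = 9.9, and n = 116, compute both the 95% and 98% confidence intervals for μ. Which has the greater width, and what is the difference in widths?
98% CI is wider by 0.70

df = 115
95% CI: t* = 1.981, (105.68, 109.32), width = 2 · t* · s/√n = 3.64
98% CI: t* = 2.359, (105.33, 109.67), width = 2 · t* · s/√n = 4.34

The 98% CI is wider by 4.34 - 3.64 = 0.70.
Higher confidence requires a wider interval.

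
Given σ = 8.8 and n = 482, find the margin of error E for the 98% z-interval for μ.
Margin of error = 0.93

Margin of error = z* · σ/√n
= 2.326 · 8.8/√482
= 2.326 · 8.8/21.9545
= 0.93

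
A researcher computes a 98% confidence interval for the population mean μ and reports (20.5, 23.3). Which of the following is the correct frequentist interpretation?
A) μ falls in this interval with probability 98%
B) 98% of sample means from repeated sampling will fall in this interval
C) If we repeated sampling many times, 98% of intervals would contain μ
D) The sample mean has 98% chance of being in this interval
C

A) Wrong — μ is fixed; the randomness lives in the interval, not in μ.
B) Wrong — coverage applies to intervals containing μ, not to future x̄ values.
C) Correct — this is the frequentist long-run coverage interpretation.
D) Wrong — x̄ is observed and sits in the interval by construction.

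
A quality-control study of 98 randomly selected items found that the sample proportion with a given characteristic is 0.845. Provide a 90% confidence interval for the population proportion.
(0.785, 0.905)

Proportion CI:
SE = √(p̂(1-p̂)/n) = √(0.845 · 0.155 / 98) = 0.03656

z* = 1.645
Margin = z* · SE = 1.645 · 0.03656 = 0.0601

CI: 0.845 ± 0.0601 = (0.785, 0.905)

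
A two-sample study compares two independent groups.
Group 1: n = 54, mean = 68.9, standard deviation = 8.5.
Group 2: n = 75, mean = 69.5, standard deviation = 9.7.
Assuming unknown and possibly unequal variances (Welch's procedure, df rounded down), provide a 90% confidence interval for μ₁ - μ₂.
(-3.27, 2.07)

Difference: x̄₁ - x̄₂ = -0.60
SE = √(s₁²/n₁ + s₂²/n₂) = √(8.5²/54 + 9.7²/75) = 1.6101
df = 122.10 → 122 (Welch–Satterthwaite, rounded down)
t* = 1.657

CI: -0.60 ± 1.657 · 1.6101 = -0.60 ± 2.67 = (-3.27, 2.07)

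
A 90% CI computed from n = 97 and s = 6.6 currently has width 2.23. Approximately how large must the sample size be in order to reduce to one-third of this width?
n ≈ 873

CI width ∝ 1/√n
To reduce width by factor 3, need √n to grow by 3 → need 3² = 9 times as many samples.

Current: n = 97, width = 2.23
New: n = 873, width ≈ 0.74

Width reduced by factor of 2.23/0.74 = 3.01.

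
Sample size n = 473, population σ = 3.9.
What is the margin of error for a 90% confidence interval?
Margin of error = 0.29

Margin of error = z* · σ/√n
= 1.645 · 3.9/√473
= 1.645 · 3.9/21.7486
= 0.29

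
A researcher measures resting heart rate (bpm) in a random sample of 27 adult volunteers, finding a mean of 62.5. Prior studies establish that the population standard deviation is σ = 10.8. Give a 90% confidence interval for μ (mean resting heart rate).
(59.08, 65.92)

z-interval (σ known):
z* = 1.645 for 90% confidence

Margin of error = z* · σ/√n = 1.645 · 10.8/√27 = 3.42

CI: (62.5 - 3.42, 62.5 + 3.42) = (59.08, 65.92)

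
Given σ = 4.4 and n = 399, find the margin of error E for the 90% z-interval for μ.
Margin of error = 0.36

Margin of error = z* · σ/√n
= 1.645 · 4.4/√399
= 1.645 · 4.4/19.9750
= 0.36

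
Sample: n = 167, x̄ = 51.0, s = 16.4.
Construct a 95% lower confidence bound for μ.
μ ≥ 48.90

Lower bound (one-sided):
t* = 1.654 (one-sided for 95%)
Lower bound = x̄ - t* · s/√n = 51.0 - 1.654 · 16.4/√167 = 48.90

We are 95% confident that μ ≥ 48.90.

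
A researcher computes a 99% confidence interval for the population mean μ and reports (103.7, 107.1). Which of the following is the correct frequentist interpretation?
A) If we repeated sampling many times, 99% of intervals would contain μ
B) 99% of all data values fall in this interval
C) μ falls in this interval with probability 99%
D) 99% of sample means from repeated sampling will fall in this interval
A

A) Correct — this is the frequentist long-run coverage interpretation.
B) Wrong — a CI is about the parameter μ, not individual data values.
C) Wrong — μ is fixed; the randomness lives in the interval, not in μ.
D) Wrong — coverage applies to intervals containing μ, not to future x̄ values.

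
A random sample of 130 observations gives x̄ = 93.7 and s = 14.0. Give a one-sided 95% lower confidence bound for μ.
μ ≥ 91.67

Lower bound (one-sided):
t* = 1.657 (one-sided for 95%)
Lower bound = x̄ - t* · s/√n = 93.7 - 1.657 · 14.0/√130 = 91.67

We are 95% confident that μ ≥ 91.67.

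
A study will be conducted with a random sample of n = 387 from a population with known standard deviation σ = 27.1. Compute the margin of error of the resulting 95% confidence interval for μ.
Margin of error = 2.70

Margin of error = z* · σ/√n
= 1.960 · 27.1/√387
= 1.960 · 27.1/19.6723
= 2.70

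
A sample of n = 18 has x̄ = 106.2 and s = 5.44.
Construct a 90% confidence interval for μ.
(103.97, 108.43)

t-interval (σ unknown):
df = n - 1 = 17
t* = 1.740 for 90% confidence

Margin of error = t* · s/√n = 1.740 · 5.44/√18 = 2.23

CI: (103.97, 108.43)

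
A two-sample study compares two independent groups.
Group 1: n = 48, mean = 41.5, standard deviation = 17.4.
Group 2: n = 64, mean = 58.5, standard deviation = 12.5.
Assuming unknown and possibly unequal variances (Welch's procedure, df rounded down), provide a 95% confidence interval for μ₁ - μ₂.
(-22.89, -11.11)

Difference: x̄₁ - x̄₂ = -17.00
SE = √(s₁²/n₁ + s₂²/n₂) = √(17.4²/48 + 12.5²/64) = 2.9579
df = 81.33 → 81 (Welch–Satterthwaite, rounded down)
t* = 1.990

CI: -17.00 ± 1.990 · 2.9579 = -17.00 ± 5.89 = (-22.89, -11.11)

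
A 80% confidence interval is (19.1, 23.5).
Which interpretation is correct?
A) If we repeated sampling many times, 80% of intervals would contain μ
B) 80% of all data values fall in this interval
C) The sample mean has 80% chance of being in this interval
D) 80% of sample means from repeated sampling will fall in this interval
A

A) Correct — this is the frequentist long-run coverage interpretation.
B) Wrong — a CI is about the parameter μ, not individual data values.
C) Wrong — x̄ is observed and sits in the interval by construction.
D) Wrong — coverage applies to intervals containing μ, not to future x̄ values.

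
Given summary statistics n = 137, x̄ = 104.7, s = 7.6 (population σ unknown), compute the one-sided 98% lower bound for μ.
μ ≥ 103.35

Lower bound (one-sided):
t* = 2.074 (one-sided for 98%)
Lower bound = x̄ - t* · s/√n = 104.7 - 2.074 · 7.6/√137 = 103.35

We are 98% confident that μ ≥ 103.35.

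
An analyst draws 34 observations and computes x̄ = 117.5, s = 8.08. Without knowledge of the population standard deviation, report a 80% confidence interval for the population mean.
(115.69, 119.31)

t-interval (σ unknown):
df = n - 1 = 33
t* = 1.308 for 80% confidence

Margin of error = t* · s/√n = 1.308 · 8.08/√34 = 1.81

CI: (115.69, 119.31)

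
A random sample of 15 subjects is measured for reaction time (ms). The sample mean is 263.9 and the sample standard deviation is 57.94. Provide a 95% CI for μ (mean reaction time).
(231.81, 295.99)

t-interval (σ unknown):
df = n - 1 = 14
t* = 2.145 for 95% confidence

Margin of error = t* · s/√n = 2.145 · 57.94/√15 = 32.09

CI: (231.81, 295.99)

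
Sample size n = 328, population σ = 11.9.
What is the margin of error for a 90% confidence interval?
Margin of error = 1.08

Margin of error = z* · σ/√n
= 1.645 · 11.9/√328
= 1.645 · 11.9/18.1108
= 1.08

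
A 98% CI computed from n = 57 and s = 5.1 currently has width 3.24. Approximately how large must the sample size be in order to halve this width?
n ≈ 228

CI width ∝ 1/√n
To reduce width by factor 2, need √n to grow by 2 → need 2² = 4 times as many samples.

Current: n = 57, width = 3.24
New: n = 228, width ≈ 1.58

Width reduced by factor of 3.24/1.58 = 2.05.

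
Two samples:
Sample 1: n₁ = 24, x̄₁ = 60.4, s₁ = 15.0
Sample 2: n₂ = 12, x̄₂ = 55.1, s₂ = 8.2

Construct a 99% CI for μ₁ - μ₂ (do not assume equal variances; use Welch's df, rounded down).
(-5.28, 15.88)

Difference: x̄₁ - x̄₂ = 5.30
SE = √(s₁²/n₁ + s₂²/n₂) = √(15.0²/24 + 8.2²/12) = 3.8702
df = 33.61 → 33 (Welch–Satterthwaite, rounded down)
t* = 2.733

CI: 5.30 ± 2.733 · 3.8702 = 5.30 ± 10.58 = (-5.28, 15.88)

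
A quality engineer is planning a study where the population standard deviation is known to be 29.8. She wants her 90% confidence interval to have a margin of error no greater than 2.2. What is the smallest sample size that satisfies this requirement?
n ≥ 497

For margin E ≤ 2.2:
n ≥ (z* · σ / E)²
n ≥ (1.645 · 29.8 / 2.2)²
n ≥ 496.50

Minimum n = 497 (rounding up)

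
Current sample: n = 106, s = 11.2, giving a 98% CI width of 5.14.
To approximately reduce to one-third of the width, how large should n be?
n ≈ 954

CI width ∝ 1/√n
To reduce width by factor 3, need √n to grow by 3 → need 3² = 9 times as many samples.

Current: n = 106, width = 5.14
New: n = 954, width ≈ 1.69

Width reduced by factor of 5.14/1.69 = 3.04.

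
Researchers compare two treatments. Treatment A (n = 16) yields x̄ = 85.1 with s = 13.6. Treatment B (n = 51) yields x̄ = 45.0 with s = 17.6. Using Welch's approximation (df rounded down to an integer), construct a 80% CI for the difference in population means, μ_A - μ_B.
(34.60, 45.60)

Difference: x̄₁ - x̄₂ = 40.10
SE = √(s₁²/n₁ + s₂²/n₂) = √(13.6²/16 + 17.6²/51) = 4.1993
df = 32.23 → 32 (Welch–Satterthwaite, rounded down)
t* = 1.309

CI: 40.10 ± 1.309 · 4.1993 = 40.10 ± 5.50 = (34.60, 45.60)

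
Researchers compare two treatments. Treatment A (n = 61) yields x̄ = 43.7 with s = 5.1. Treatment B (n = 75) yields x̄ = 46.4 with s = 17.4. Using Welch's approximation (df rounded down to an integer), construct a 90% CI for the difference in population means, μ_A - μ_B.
(-6.21, 0.81)

Difference: x̄₁ - x̄₂ = -2.70
SE = √(s₁²/n₁ + s₂²/n₂) = √(5.1²/61 + 17.4²/75) = 2.1126
df = 89.23 → 89 (Welch–Satterthwaite, rounded down)
t* = 1.662

CI: -2.70 ± 1.662 · 2.1126 = -2.70 ± 3.51 = (-6.21, 0.81)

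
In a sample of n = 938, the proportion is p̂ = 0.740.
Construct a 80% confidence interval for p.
(0.722, 0.758)

Proportion CI:
SE = √(p̂(1-p̂)/n) = √(0.740 · 0.260 / 938) = 0.01432

z* = 1.282
Margin = z* · SE = 1.282 · 0.01432 = 0.0184

CI: 0.740 ± 0.0184 = (0.722, 0.758)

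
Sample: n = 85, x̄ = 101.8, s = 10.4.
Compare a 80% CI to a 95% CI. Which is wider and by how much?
95% CI is wider by 1.58

df = 84
80% CI: t* = 1.292, (100.34, 103.26), width = 2 · t* · s/√n = 2.91
95% CI: t* = 1.989, (99.56, 104.04), width = 2 · t* · s/√n = 4.49

The 95% CI is wider by 4.49 - 2.91 = 1.58.
Higher confidence requires a wider interval.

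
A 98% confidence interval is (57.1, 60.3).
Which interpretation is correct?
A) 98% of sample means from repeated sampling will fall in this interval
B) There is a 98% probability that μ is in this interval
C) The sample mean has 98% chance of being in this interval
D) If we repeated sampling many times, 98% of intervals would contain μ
D

A) Wrong — coverage applies to intervals containing μ, not to future x̄ values.
B) Wrong — μ is fixed; the randomness lives in the interval, not in μ.
C) Wrong — x̄ is observed and sits in the interval by construction.
D) Correct — this is the frequentist long-run coverage interpretation.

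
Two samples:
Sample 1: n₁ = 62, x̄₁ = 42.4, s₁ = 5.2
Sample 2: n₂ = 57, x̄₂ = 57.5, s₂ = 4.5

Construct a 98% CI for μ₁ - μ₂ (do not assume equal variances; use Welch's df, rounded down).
(-17.20, -13.00)

Difference: x̄₁ - x̄₂ = -15.10
SE = √(s₁²/n₁ + s₂²/n₂) = √(5.2²/62 + 4.5²/57) = 0.8896
df = 116.59 → 116 (Welch–Satterthwaite, rounded down)
t* = 2.359

CI: -15.10 ± 2.359 · 0.8896 = -15.10 ± 2.10 = (-17.20, -13.00)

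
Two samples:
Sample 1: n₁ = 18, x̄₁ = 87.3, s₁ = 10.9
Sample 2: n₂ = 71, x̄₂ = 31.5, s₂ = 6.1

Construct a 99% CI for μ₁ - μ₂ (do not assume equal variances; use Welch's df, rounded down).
(48.16, 63.44)

Difference: x̄₁ - x̄₂ = 55.80
SE = √(s₁²/n₁ + s₂²/n₂) = √(10.9²/18 + 6.1²/71) = 2.6692
df = 19.78 → 19 (Welch–Satterthwaite, rounded down)
t* = 2.861

CI: 55.80 ± 2.861 · 2.6692 = 55.80 ± 7.64 = (48.16, 63.44)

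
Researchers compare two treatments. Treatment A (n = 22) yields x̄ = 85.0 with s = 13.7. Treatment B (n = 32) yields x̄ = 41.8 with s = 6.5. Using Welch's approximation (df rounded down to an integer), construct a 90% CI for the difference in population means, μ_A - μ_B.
(37.85, 48.55)

Difference: x̄₁ - x̄₂ = 43.20
SE = √(s₁²/n₁ + s₂²/n₂) = √(13.7²/22 + 6.5²/32) = 3.1387
df = 27.56 → 27 (Welch–Satterthwaite, rounded down)
t* = 1.703

CI: 43.20 ± 1.703 · 3.1387 = 43.20 ± 5.35 = (37.85, 48.55)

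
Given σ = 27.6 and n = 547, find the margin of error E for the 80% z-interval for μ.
Margin of error = 1.51

Margin of error = z* · σ/√n
= 1.282 · 27.6/√547
= 1.282 · 27.6/23.3880
= 1.51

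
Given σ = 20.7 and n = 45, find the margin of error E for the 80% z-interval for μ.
Margin of error = 3.96

Margin of error = z* · σ/√n
= 1.282 · 20.7/√45
= 1.282 · 20.7/6.7082
= 3.96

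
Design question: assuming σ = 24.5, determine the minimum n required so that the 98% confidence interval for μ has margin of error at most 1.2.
n ≥ 2256

For margin E ≤ 1.2:
n ≥ (z* · σ / E)²
n ≥ (2.326 · 24.5 / 1.2)²
n ≥ 2255.22

Minimum n = 2256 (rounding up)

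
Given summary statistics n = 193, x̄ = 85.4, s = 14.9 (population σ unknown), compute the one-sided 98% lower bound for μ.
μ ≥ 83.18

Lower bound (one-sided):
t* = 2.068 (one-sided for 98%)
Lower bound = x̄ - t* · s/√n = 85.4 - 2.068 · 14.9/√193 = 83.18

We are 98% confident that μ ≥ 83.18.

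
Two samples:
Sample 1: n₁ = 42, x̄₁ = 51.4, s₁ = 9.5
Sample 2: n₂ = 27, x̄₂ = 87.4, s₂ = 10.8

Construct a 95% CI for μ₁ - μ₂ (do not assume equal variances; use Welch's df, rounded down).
(-41.11, -30.89)

Difference: x̄₁ - x̄₂ = -36.00
SE = √(s₁²/n₁ + s₂²/n₂) = √(9.5²/42 + 10.8²/27) = 2.5434
df = 50.39 → 50 (Welch–Satterthwaite, rounded down)
t* = 2.009

CI: -36.00 ± 2.009 · 2.5434 = -36.00 ± 5.11 = (-41.11, -30.89)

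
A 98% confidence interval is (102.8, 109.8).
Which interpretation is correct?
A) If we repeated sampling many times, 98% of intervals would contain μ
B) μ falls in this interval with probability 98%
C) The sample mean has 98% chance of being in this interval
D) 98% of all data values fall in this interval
A

A) Correct — this is the frequentist long-run coverage interpretation.
B) Wrong — μ is fixed; the randomness lives in the interval, not in μ.
C) Wrong — x̄ is observed and sits in the interval by construction.
D) Wrong — a CI is about the parameter μ, not individual data values.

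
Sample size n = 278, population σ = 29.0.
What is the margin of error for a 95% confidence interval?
Margin of error = 3.41

Margin of error = z* · σ/√n
= 1.960 · 29.0/√278
= 1.960 · 29.0/16.6733
= 3.41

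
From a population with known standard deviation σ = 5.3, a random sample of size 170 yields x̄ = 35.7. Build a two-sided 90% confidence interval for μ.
(35.03, 36.37)

z-interval (σ known):
z* = 1.645 for 90% confidence

Margin of error = z* · σ/√n = 1.645 · 5.3/√170 = 0.67

CI: (35.7 - 0.67, 35.7 + 0.67) = (35.03, 36.37)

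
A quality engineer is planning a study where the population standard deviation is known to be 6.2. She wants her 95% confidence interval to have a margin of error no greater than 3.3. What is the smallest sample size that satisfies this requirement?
n ≥ 14

For margin E ≤ 3.3:
n ≥ (z* · σ / E)²
n ≥ (1.960 · 6.2 / 3.3)²
n ≥ 13.56

Minimum n = 14 (rounding up)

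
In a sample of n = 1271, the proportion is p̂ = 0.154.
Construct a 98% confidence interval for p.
(0.130, 0.178)

Proportion CI:
SE = √(p̂(1-p̂)/n) = √(0.154 · 0.846 / 1271) = 0.01012

z* = 2.326
Margin = z* · SE = 2.326 · 0.01012 = 0.0235

CI: 0.154 ± 0.0235 = (0.130, 0.178)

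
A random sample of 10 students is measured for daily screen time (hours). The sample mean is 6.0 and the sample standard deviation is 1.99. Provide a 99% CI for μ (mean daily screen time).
(3.95, 8.05)

t-interval (σ unknown):
df = n - 1 = 9
t* = 3.250 for 99% confidence

Margin of error = t* · s/√n = 3.250 · 1.99/√10 = 2.05

CI: (3.95, 8.05)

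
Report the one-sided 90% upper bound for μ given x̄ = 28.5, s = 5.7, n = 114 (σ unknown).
μ ≤ 29.19

Upper bound (one-sided):
t* = 1.289 (one-sided for 90%)
Upper bound = x̄ + t* · s/√n = 28.5 + 1.289 · 5.7/√114 = 29.19

We are 90% confident that μ ≤ 29.19.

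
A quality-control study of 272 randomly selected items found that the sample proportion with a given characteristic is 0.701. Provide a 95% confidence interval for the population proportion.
(0.647, 0.755)

Proportion CI:
SE = √(p̂(1-p̂)/n) = √(0.701 · 0.299 / 272) = 0.02776

z* = 1.960
Margin = z* · SE = 1.960 · 0.02776 = 0.0544

CI: 0.701 ± 0.0544 = (0.647, 0.755)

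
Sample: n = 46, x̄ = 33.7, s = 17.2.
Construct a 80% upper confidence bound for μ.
μ ≤ 35.86

Upper bound (one-sided):
t* = 0.850 (one-sided for 80%)
Upper bound = x̄ + t* · s/√n = 33.7 + 0.850 · 17.2/√46 = 35.86

We are 80% confident that μ ≤ 35.86.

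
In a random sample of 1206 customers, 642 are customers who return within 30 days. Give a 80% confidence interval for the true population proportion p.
(0.514, 0.551)

Proportion CI:
p̂ = 642/1206 = 0.53234
SE = √(p̂(1-p̂)/n) = √(0.53234 · 0.46766 / 1206) = 0.01437

z* = 1.282
Margin = z* · SE = 1.282 · 0.01437 = 0.0184

CI: 0.53234 ± 0.0184 = (0.514, 0.551)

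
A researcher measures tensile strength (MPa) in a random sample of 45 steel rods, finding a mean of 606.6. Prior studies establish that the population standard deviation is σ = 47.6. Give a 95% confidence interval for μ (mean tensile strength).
(592.69, 620.51)

z-interval (σ known):
z* = 1.960 for 95% confidence

Margin of error = z* · σ/√n = 1.960 · 47.6/√45 = 13.91

CI: (606.6 - 13.91, 606.6 + 13.91) = (592.69, 620.51)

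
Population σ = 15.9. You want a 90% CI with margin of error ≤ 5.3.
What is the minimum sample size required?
n ≥ 25

For margin E ≤ 5.3:
n ≥ (z* · σ / E)²
n ≥ (1.645 · 15.9 / 5.3)²
n ≥ 24.35

Minimum n = 25 (rounding up)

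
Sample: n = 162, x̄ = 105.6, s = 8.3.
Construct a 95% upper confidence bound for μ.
μ ≤ 106.68

Upper bound (one-sided):
t* = 1.654 (one-sided for 95%)
Upper bound = x̄ + t* · s/√n = 105.6 + 1.654 · 8.3/√162 = 106.68

We are 95% confident that μ ≤ 106.68.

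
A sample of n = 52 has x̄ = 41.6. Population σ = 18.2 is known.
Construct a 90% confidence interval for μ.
(37.45, 45.75)

z-interval (σ known):
z* = 1.645 for 90% confidence

Margin of error = z* · σ/√n = 1.645 · 18.2/√52 = 4.15

CI: (41.6 - 4.15, 41.6 + 4.15) = (37.45, 45.75)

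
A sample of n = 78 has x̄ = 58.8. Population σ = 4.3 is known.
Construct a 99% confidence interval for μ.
(57.55, 60.05)

z-interval (σ known):
z* = 2.576 for 99% confidence

Margin of error = z* · σ/√n = 2.576 · 4.3/√78 = 1.25

CI: (58.8 - 1.25, 58.8 + 1.25) = (57.55, 60.05)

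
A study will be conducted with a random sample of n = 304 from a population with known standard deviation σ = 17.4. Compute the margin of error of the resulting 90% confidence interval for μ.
Margin of error = 1.64

Margin of error = z* · σ/√n
= 1.645 · 17.4/√304
= 1.645 · 17.4/17.4356
= 1.64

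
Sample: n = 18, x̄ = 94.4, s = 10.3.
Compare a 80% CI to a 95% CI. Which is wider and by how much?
95% CI is wider by 3.78

df = 17
80% CI: t* = 1.333, (91.16, 97.64), width = 2 · t* · s/√n = 6.47
95% CI: t* = 2.110, (89.28, 99.52), width = 2 · t* · s/√n = 10.25

The 95% CI is wider by 10.25 - 6.47 = 3.78.
Higher confidence requires a wider interval.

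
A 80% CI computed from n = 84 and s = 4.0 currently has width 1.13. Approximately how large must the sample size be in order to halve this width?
n ≈ 336

CI width ∝ 1/√n
To reduce width by factor 2, need √n to grow by 2 → need 2² = 4 times as many samples.

Current: n = 84, width = 1.13
New: n = 336, width ≈ 0.56

Width reduced by factor of 1.13/0.56 = 2.02.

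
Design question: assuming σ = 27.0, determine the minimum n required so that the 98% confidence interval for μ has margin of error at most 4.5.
n ≥ 195

For margin E ≤ 4.5:
n ≥ (z* · σ / E)²
n ≥ (2.326 · 27.0 / 4.5)²
n ≥ 194.77

Minimum n = 195 (rounding up)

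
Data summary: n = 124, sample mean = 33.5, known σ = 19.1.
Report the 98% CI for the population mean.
(29.51, 37.49)

z-interval (σ known):
z* = 2.326 for 98% confidence

Margin of error = z* · σ/√n = 2.326 · 19.1/√124 = 3.99

CI: (33.5 - 3.99, 33.5 + 3.99) = (29.51, 37.49)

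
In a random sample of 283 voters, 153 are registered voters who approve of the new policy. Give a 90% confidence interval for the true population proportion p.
(0.492, 0.589)

Proportion CI:
p̂ = 153/283 = 0.54064
SE = √(p̂(1-p̂)/n) = √(0.54064 · 0.45936 / 283) = 0.02962

z* = 1.645
Margin = z* · SE = 1.645 · 0.02962 = 0.0487

CI: 0.54064 ± 0.0487 = (0.492, 0.589)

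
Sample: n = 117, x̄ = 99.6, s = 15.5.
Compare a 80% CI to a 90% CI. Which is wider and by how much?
90% CI is wider by 1.06

df = 116
80% CI: t* = 1.289, (97.75, 101.45), width = 2 · t* · s/√n = 3.69
90% CI: t* = 1.658, (97.22, 101.98), width = 2 · t* · s/√n = 4.75

The 90% CI is wider by 4.75 - 3.69 = 1.06.
Higher confidence requires a wider interval.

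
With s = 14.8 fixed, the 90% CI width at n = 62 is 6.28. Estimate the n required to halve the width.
n ≈ 248

CI width ∝ 1/√n
To reduce width by factor 2, need √n to grow by 2 → need 2² = 4 times as many samples.

Current: n = 62, width = 6.28
New: n = 248, width ≈ 3.10

Width reduced by factor of 6.28/3.10 = 2.03.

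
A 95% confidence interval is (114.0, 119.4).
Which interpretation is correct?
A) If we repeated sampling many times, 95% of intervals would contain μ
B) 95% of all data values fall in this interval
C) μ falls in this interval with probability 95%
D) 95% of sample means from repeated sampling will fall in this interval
A

A) Correct — this is the frequentist long-run coverage interpretation.
B) Wrong — a CI is about the parameter μ, not individual data values.
C) Wrong — μ is fixed; the randomness lives in the interval, not in μ.
D) Wrong — coverage applies to intervals containing μ, not to future x̄ values.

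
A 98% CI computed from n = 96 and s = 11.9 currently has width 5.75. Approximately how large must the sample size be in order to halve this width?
n ≈ 384

CI width ∝ 1/√n
To reduce width by factor 2, need √n to grow by 2 → need 2² = 4 times as many samples.

Current: n = 96, width = 5.75
New: n = 384, width ≈ 2.84

Width reduced by factor of 5.75/2.84 = 2.02.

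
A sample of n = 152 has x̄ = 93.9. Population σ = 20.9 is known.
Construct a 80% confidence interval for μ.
(91.73, 96.07)

z-interval (σ known):
z* = 1.282 for 80% confidence

Margin of error = z* · σ/√n = 1.282 · 20.9/√152 = 2.17

CI: (93.9 - 2.17, 93.9 + 2.17) = (91.73, 96.07)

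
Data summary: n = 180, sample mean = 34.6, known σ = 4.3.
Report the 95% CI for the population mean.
(33.97, 35.23)

z-interval (σ known):
z* = 1.960 for 95% confidence

Margin of error = z* · σ/√n = 1.960 · 4.3/√180 = 0.63

CI: (34.6 - 0.63, 34.6 + 0.63) = (33.97, 35.23)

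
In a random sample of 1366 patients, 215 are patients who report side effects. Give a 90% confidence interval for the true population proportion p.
(0.141, 0.174)

Proportion CI:
p̂ = 215/1366 = 0.15739
SE = √(p̂(1-p̂)/n) = √(0.15739 · 0.84261 / 1366) = 0.00985

z* = 1.645
Margin = z* · SE = 1.645 · 0.00985 = 0.0162

CI: 0.15739 ± 0.0162 = (0.141, 0.174)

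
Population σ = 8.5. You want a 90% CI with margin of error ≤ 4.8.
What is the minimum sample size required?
n ≥ 9

For margin E ≤ 4.8:
n ≥ (z* · σ / E)²
n ≥ (1.645 · 8.5 / 4.8)²
n ≥ 8.49

Minimum n = 9 (rounding up)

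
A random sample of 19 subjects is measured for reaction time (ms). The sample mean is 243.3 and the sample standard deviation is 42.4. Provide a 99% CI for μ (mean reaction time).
(215.31, 271.29)

t-interval (σ unknown):
df = n - 1 = 18
t* = 2.878 for 99% confidence

Margin of error = t* · s/√n = 2.878 · 42.4/√19 = 27.99

CI: (215.31, 271.29)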